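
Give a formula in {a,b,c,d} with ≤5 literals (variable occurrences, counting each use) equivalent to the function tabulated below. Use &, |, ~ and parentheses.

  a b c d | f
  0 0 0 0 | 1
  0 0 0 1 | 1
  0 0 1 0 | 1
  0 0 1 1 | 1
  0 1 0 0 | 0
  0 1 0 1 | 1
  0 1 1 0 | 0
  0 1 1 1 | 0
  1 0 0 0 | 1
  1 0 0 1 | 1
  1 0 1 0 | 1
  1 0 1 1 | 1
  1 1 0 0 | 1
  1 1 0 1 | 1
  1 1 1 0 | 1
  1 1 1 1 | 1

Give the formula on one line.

(~b | ((d & ~c) | a))

  ~b = 1111000011110000
  ~c = 1100110011001100
  (d & ~c) = 0100010001000100
  ((d & ~c) | a) = 0100010011111111
  (~b | ((d & ~c) | a)) = 1111010011111111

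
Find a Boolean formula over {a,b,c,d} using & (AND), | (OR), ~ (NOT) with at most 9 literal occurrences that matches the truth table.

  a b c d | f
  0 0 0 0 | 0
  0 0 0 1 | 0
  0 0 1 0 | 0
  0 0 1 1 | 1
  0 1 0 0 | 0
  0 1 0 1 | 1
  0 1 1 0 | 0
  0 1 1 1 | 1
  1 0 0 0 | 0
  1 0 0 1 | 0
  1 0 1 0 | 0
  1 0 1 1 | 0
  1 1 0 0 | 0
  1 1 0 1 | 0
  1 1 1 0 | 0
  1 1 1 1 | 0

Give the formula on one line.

(((c & (~c | d)) | (b & ~a)) & (d & ~a))

  ~c = 1100110011001100
  (~c | d) = 1101110111011101
  (c & (~c | d)) = 0001000100010001
  ~a = 1111111100000000
  (b & ~a) = 0000111100000000
  ((c & (~c | d)) | (b & ~a)) = 0001111100010001
  (d & ~a) = 0101010100000000
  (((c & (~c | d)) | (b & ~a)) & (d & ~a)) = 0001010100000000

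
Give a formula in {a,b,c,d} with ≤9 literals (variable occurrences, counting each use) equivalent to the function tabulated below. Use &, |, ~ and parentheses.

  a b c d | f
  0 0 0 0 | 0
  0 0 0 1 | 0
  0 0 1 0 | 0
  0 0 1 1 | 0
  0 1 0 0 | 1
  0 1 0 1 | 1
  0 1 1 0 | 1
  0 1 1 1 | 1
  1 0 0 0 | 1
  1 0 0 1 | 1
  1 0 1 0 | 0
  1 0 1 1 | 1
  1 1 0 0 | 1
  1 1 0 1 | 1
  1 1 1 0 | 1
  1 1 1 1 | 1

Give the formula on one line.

  ~a = 1111111100000000
  (~a | b) = 1111111100001111
  ~d = 1010101010101010
  ((~a | b) & ~d) = 1010101000001010
  (a & ((~a | b) & ~d)) = 0000000000001010
  ~c = 1100110011001100
  (d | ~c) = 1101110111011101
  ((a & ((~a | b) & ~d)) | (d | ~c)) = 1101110111011111
  (a & ((a & ((~a | b) & ~d)) | (d | ~c))) = 0000000011011111
  ((a & ((a & ((~a | b) & ~d)) | (d | ~c))) | b) = 0000111111011111

((a & ((a & ((~a | b) & ~d)) | (d | ~c))) | b)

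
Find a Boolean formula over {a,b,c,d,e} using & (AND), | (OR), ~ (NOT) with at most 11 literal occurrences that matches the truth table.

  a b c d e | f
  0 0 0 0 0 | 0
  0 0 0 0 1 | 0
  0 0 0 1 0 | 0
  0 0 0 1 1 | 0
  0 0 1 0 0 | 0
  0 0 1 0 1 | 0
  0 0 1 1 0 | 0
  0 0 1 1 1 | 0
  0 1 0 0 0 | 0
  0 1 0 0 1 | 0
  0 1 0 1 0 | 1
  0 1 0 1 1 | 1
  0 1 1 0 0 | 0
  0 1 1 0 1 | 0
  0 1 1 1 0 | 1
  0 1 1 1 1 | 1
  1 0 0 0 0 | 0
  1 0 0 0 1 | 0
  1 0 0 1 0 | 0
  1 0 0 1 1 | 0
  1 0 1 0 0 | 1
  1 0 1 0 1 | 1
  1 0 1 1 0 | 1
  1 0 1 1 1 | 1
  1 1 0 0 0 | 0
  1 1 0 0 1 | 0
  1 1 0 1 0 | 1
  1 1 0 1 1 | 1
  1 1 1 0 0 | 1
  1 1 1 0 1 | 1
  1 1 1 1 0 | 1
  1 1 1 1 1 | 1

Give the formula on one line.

  (c & a) = 00000000000000000000111100001111
  ~b = 11111111000000001111111100000000
  (d | ~b) = 11111111001100111111111100110011
  (a & c) = 00000000000000000000111100001111
  ((d | ~b) & (a & c)) = 00000000000000000000111100000011
  (((d | ~b) & (a & c)) | d) = 00110011001100110011111100110011
  (b & (((d | ~b) & (a & c)) | d)) = 00000000001100110000000000110011
  ((c & a) | (b & (((d | ~b) & (a & c)) | d))) = 00000000001100110000111100111111

((c & a) | (b & (((d | ~b) & (a & c)) | d)))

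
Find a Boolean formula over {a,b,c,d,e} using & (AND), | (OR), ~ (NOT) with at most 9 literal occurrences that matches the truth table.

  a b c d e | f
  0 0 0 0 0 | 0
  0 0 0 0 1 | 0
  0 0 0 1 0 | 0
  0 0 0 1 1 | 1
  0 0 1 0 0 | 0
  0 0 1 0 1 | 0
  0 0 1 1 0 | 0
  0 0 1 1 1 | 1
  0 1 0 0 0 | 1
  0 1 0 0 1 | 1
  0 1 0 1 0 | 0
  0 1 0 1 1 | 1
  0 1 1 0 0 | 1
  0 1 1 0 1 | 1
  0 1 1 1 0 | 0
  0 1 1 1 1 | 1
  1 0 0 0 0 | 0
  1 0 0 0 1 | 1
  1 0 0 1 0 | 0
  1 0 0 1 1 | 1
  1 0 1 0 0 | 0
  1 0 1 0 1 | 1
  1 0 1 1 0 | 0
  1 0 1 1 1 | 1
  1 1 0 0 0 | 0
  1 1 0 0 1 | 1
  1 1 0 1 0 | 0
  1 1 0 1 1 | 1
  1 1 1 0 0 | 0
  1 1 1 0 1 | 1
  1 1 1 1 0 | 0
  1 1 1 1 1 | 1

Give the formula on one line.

  (b | d) = 00110011111111110011001111111111
  (a | (b | d)) = 00110011111111111111111111111111
  ~d = 11001100110011001100110011001100
  (e | ~d) = 11011101110111011101110111011101
  ~a = 11111111111111110000000000000000
  ((e | ~d) & ~a) = 11011101110111010000000000000000
  (((e | ~d) & ~a) | e) = 11011101110111010101010101010101
  ((a | (b | d)) & (((e | ~d) & ~a) | e)) = 00010001110111010101010101010101

((a | (b | d)) & (((e | ~d) & ~a) | e))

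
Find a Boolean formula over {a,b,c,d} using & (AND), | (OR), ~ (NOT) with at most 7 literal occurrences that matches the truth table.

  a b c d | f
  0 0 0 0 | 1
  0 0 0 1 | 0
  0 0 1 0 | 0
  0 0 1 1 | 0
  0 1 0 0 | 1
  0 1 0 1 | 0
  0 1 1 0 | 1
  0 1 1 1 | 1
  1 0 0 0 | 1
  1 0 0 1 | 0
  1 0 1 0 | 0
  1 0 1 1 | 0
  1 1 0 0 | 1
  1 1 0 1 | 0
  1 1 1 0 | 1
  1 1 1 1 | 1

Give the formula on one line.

((~c | b) & (~d | c))

  ~c = 1100110011001100
  (~c | b) = 1100111111001111
  ~d = 1010101010101010
  (~d | c) = 1011101110111011
  ((~c | b) & (~d | c)) = 1000101110001011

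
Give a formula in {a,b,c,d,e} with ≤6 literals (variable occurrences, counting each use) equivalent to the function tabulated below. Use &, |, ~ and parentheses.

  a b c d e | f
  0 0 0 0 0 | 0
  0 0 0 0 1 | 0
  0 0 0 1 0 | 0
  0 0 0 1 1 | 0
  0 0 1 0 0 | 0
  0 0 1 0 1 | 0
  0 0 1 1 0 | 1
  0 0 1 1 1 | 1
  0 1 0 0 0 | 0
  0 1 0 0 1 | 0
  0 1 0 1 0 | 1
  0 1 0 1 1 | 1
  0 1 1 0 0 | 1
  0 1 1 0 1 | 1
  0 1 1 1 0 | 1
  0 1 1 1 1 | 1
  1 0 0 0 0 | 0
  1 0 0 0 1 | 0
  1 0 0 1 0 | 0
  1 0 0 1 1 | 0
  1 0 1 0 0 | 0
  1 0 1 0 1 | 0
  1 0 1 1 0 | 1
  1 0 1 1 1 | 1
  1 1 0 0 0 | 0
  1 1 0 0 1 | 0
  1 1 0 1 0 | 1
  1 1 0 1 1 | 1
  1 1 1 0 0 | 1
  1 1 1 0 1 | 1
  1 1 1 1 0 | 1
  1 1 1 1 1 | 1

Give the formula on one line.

  (c & d) = 00000011000000110000001100000011
  (b | (c & d)) = 00000011111111110000001111111111
  (c | d) = 00111111001111110011111100111111
  ((b | (c & d)) & (c | d)) = 00000011001111110000001100111111

((b | (c & d)) & (c | d))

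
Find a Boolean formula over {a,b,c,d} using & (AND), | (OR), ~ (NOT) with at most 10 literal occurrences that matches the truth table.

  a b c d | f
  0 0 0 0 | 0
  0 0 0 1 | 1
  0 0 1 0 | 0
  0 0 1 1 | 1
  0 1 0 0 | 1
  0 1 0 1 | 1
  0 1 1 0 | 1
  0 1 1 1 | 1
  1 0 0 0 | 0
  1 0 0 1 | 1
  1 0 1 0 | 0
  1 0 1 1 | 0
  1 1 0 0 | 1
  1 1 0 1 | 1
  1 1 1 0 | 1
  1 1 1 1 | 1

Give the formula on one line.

  ~a = 1111111100000000
  ~b = 1111000011110000
  (~a & ~b) = 1111000000000000
  (d & (~a & ~b)) = 0101000000000000
  ((d & (~a & ~b)) | b) = 0101111100001111
  (~b & d) = 0101000001010000
  (c | (~b & d)) = 0111001101110011
  ~c = 1100110011001100
  ((c | (~b & d)) & ~c) = 0100000001000000
  (((d & (~a & ~b)) | b) | ((c | (~b & d)) & ~c)) = 0101111101001111

(((d & (~a & ~b)) | b) | ((c | (~b & d)) & ~c))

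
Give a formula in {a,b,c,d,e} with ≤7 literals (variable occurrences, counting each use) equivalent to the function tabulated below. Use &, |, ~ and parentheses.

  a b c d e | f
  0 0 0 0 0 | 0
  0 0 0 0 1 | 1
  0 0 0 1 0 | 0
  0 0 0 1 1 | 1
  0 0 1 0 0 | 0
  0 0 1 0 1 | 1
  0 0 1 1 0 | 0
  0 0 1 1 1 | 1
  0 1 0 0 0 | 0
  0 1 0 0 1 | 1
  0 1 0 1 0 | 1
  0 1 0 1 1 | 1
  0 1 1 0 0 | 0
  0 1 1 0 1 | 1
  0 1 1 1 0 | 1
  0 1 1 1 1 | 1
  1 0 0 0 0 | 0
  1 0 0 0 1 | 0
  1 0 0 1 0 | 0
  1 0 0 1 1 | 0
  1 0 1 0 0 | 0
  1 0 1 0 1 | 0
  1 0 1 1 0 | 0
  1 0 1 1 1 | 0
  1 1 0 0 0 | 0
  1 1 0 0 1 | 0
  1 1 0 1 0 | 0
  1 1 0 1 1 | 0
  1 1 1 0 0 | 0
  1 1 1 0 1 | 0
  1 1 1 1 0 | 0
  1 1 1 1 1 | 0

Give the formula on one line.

  ~a = 11111111111111110000000000000000
  (d & b) = 00000000001100110000000000110011
  ((d & b) | e) = 01010101011101110101010101110111
  (~a & ((d & b) | e)) = 01010101011101110000000000000000

(~a & ((d & b) | e))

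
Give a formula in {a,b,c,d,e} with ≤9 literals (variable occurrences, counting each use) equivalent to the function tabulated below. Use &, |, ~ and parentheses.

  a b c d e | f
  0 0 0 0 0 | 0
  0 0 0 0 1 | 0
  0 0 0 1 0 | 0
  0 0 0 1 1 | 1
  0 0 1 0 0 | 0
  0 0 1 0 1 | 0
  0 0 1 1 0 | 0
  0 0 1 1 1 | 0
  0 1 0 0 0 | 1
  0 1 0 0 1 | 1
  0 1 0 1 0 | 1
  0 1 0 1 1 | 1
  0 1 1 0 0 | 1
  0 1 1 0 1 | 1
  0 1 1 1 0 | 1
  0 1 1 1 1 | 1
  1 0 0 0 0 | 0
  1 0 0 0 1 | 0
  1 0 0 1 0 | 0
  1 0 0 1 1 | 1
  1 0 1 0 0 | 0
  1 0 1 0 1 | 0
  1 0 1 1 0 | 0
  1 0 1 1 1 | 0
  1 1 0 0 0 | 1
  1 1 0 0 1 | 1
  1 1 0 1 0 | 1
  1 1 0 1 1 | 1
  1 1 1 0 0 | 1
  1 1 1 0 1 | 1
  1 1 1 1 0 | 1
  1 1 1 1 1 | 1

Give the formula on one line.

  ~c = 11110000111100001111000011110000
  ~d = 11001100110011001100110011001100
  (~d | b) = 11001100111111111100110011111111
  ~e = 10101010101010101010101010101010
  (~e | b) = 10101010111111111010101011111111
  ((~d | b) | (~e | b)) = 11101110111111111110111011111111
  (~c | ((~d | b) | (~e | b))) = 11111110111111111111111011111111
  (d & e) = 00010001000100010001000100010001
  ((~c | ((~d | b) | (~e | b))) & (d & e)) = 00010000000100010001000000010001
  (b | ((~c | ((~d | b) | (~e | b))) & (d & e))) = 00010000111111110001000011111111

(b | ((~c | ((~d | b) | (~e | b))) & (d & e)))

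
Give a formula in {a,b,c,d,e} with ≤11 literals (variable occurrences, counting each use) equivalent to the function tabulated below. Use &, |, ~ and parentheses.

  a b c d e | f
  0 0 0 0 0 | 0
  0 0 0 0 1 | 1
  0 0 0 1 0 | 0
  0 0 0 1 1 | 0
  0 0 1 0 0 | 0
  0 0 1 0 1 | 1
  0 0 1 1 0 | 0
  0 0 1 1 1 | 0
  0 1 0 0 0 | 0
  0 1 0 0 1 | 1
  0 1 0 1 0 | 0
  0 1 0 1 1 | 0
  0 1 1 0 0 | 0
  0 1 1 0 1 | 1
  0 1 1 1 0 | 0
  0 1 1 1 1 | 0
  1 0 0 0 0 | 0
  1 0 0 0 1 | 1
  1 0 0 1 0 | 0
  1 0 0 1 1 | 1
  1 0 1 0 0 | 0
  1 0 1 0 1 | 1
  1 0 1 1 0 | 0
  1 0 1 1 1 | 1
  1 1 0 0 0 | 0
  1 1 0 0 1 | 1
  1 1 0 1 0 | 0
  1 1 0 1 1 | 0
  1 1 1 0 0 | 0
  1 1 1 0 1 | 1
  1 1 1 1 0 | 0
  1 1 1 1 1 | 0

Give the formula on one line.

(e & (((a & ~b) & ((~b | (~c & ~d)) & d)) | ~d))

  ~b = 11111111000000001111111100000000
  (a & ~b) = 00000000000000001111111100000000
  ~c = 11110000111100001111000011110000
  ~d = 11001100110011001100110011001100
  (~c & ~d) = 11000000110000001100000011000000
  (~b | (~c & ~d)) = 11111111110000001111111111000000
  ((~b | (~c & ~d)) & d) = 00110011000000000011001100000000
  ((a & ~b) & ((~b | (~c & ~d)) & d)) = 00000000000000000011001100000000
  (((a & ~b) & ((~b | (~c & ~d)) & d)) | ~d) = 11001100110011001111111111001100
  (e & (((a & ~b) & ((~b | (~c & ~d)) & d)) | ~d)) = 01000100010001000101010101000100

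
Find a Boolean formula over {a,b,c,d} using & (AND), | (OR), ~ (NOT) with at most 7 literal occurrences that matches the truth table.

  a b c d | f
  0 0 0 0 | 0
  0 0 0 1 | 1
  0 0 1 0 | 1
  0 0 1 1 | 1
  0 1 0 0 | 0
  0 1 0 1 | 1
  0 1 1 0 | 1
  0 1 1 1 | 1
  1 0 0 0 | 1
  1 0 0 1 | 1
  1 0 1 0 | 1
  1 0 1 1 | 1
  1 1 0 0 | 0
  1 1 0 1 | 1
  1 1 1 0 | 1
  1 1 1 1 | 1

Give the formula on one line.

(((~b & (a & ~c)) | c) | d)

  ~b = 1111000011110000
  ~c = 1100110011001100
  (a & ~c) = 0000000011001100
  (~b & (a & ~c)) = 0000000011000000
  ((~b & (a & ~c)) | c) = 0011001111110011
  (((~b & (a & ~c)) | c) | d) = 0111011111110111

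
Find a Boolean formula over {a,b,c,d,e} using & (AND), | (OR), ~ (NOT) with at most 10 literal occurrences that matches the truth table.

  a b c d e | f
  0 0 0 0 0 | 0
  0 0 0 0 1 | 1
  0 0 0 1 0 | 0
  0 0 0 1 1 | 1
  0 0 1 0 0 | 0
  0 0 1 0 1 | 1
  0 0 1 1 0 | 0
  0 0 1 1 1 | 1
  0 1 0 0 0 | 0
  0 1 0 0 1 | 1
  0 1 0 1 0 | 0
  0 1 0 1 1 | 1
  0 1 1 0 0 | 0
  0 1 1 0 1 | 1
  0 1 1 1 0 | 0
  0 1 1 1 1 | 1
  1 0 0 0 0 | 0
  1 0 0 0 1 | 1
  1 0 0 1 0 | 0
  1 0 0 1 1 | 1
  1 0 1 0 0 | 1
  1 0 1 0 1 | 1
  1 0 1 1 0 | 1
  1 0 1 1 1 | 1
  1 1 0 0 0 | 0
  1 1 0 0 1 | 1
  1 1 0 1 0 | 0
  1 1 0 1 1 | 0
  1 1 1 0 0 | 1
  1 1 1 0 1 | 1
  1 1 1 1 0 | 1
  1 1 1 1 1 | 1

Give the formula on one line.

((a & c) | ((e & ~a) | ((~d | (~a | ~b)) & (e & ~c))))

  (a & c) = 00000000000000000000111100001111
  ~a = 11111111111111110000000000000000
  (e & ~a) = 01010101010101010000000000000000
  ~d = 11001100110011001100110011001100
  ~b = 11111111000000001111111100000000
  (~a | ~b) = 11111111111111111111111100000000
  (~d | (~a | ~b)) = 11111111111111111111111111001100
  ~c = 11110000111100001111000011110000
  (e & ~c) = 01010000010100000101000001010000
  ((~d | (~a | ~b)) & (e & ~c)) = 01010000010100000101000001000000
  ((e & ~a) | ((~d | (~a | ~b)) & (e & ~c))) = 01010101010101010101000001000000
  ((a & c) | ((e & ~a) | ((~d | (~a | ~b)) & (e & ~c)))) = 01010101010101010101111101001111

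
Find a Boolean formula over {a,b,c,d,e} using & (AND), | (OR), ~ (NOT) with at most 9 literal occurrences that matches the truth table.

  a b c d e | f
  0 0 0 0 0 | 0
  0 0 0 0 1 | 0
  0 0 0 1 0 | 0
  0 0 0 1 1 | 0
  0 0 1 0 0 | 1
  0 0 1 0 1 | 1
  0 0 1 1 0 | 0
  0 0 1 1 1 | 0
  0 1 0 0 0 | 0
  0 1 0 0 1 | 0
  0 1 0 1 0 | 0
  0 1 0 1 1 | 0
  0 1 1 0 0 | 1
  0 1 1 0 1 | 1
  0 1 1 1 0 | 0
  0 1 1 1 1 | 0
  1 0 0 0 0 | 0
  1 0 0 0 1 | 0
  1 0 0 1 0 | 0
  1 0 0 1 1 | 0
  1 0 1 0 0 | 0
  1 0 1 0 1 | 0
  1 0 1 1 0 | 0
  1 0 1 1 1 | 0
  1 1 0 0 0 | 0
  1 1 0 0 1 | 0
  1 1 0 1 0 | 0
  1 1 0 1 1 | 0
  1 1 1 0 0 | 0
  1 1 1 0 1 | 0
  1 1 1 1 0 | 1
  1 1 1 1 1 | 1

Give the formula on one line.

  ~d = 11001100110011001100110011001100
  (a | ~d) = 11001100110011001111111111111111
  (c & (a | ~d)) = 00001100000011000000111100001111
  (b & d) = 00000000001100110000000000110011
  ~c = 11110000111100001111000011110000
  ((b & d) | ~c) = 11110000111100111111000011110011
  ((c & (a | ~d)) & ((b & d) | ~c)) = 00000000000000000000000000000011
  ~a = 11111111111111110000000000000000
  (~a & c) = 00001111000011110000000000000000
  ((~a & c) & ~d) = 00001100000011000000000000000000
  (((c & (a | ~d)) & ((b & d) | ~c)) | ((~a & c) & ~d)) = 00001100000011000000000000000011

(((c & (a | ~d)) & ((b & d) | ~c)) | ((~a & c) & ~d))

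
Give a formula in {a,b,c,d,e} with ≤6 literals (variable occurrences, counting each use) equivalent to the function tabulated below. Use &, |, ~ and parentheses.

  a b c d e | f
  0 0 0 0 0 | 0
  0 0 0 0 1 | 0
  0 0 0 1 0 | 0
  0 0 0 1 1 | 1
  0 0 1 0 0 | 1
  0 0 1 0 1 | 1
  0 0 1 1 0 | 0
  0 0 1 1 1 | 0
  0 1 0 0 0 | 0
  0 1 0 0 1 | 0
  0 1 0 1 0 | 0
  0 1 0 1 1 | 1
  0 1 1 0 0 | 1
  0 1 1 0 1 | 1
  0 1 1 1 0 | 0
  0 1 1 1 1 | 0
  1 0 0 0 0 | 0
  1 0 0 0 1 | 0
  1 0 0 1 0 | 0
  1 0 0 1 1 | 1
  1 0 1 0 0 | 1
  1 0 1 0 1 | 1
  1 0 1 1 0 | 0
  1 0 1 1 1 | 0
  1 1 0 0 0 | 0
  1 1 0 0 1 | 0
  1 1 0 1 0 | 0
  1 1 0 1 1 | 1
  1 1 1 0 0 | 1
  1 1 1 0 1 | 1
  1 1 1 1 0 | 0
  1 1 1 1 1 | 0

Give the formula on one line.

  ~c = 11110000111100001111000011110000
  (e & ~c) = 01010000010100000101000001010000
  (d | c) = 00111111001111110011111100111111
  ((e & ~c) & (d | c)) = 00010000000100000001000000010000
  ~d = 11001100110011001100110011001100
  (~d & c) = 00001100000011000000110000001100
  (((e & ~c) & (d | c)) | (~d & c)) = 00011100000111000001110000011100

(((e & ~c) & (d | c)) | (~d & c))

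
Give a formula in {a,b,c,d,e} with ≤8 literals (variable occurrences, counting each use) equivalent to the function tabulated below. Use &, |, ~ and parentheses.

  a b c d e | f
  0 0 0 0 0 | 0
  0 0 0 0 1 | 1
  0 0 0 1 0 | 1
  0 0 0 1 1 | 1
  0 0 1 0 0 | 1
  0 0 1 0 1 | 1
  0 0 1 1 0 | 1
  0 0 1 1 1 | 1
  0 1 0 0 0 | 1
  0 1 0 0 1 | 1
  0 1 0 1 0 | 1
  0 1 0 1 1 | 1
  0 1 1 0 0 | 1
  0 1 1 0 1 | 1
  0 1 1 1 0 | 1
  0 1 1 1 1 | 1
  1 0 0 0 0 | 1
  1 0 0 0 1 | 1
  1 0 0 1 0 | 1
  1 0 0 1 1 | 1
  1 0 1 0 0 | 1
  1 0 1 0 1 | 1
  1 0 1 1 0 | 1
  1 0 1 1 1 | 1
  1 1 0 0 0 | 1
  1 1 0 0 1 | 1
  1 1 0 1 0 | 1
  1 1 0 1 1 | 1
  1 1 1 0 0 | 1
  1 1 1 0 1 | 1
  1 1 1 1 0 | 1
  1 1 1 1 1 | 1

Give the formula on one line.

(b | ((c | e) | ((d | a) & ~c)))

  (c | e) = 01011111010111110101111101011111
  (d | a) = 00110011001100111111111111111111
  ~c = 11110000111100001111000011110000
  ((d | a) & ~c) = 00110000001100001111000011110000
  ((c | e) | ((d | a) & ~c)) = 01111111011111111111111111111111
  (b | ((c | e) | ((d | a) & ~c))) = 01111111111111111111111111111111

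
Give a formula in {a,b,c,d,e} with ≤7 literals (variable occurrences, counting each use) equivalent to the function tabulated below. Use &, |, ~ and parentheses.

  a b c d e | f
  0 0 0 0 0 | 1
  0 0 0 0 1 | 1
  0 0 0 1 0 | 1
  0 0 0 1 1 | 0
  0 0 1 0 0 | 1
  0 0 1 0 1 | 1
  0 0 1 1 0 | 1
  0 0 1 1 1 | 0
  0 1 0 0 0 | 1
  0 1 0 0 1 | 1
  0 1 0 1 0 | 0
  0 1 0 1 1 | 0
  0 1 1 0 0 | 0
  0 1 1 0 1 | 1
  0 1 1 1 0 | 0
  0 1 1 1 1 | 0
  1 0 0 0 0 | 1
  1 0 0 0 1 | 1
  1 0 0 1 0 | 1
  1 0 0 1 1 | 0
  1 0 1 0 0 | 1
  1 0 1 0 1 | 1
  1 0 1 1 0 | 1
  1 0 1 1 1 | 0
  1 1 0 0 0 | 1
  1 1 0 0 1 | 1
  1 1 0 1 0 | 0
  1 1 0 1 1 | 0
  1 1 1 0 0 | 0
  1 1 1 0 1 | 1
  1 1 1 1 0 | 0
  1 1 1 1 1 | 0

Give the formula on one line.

  ~d = 11001100110011001100110011001100
  ~c = 11110000111100001111000011110000
  (~c | e) = 11110101111101011111010111110101
  (d & a) = 00000000000000000011001100110011
  ((~c | e) | (d & a)) = 11110101111101011111011111110111
  (~d & ((~c | e) | (d & a))) = 11000100110001001100010011000100
  ~b = 11111111000000001111111100000000
  ~e = 10101010101010101010101010101010
  (~b & ~e) = 10101010000000001010101000000000
  ((~d & ((~c | e) | (d & a))) | (~b & ~e)) = 11101110110001001110111011000100

((~d & ((~c | e) | (d & a))) | (~b & ~e))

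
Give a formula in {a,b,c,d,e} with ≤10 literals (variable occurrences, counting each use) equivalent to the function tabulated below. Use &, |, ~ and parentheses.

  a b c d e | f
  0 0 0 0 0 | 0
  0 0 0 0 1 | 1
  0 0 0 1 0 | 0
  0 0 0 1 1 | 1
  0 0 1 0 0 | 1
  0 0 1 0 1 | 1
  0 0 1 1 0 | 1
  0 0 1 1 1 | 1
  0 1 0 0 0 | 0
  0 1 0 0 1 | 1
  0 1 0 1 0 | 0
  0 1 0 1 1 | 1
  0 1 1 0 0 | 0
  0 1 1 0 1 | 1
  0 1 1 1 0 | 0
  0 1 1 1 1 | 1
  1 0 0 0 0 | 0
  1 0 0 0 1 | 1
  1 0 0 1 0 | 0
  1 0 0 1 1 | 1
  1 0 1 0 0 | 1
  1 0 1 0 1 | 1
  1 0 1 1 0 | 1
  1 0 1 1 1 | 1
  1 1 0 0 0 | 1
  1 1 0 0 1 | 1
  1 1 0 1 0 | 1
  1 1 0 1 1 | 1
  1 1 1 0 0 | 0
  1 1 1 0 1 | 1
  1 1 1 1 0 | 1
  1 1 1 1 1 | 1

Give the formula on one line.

(((c & ~b) | e) | ((b & a) & (~c | d)))

  ~b = 11111111000000001111111100000000
  (c & ~b) = 00001111000000000000111100000000
  ((c & ~b) | e) = 01011111010101010101111101010101
  (b & a) = 00000000000000000000000011111111
  ~c = 11110000111100001111000011110000
  (~c | d) = 11110011111100111111001111110011
  ((b & a) & (~c | d)) = 00000000000000000000000011110011
  (((c & ~b) | e) | ((b & a) & (~c | d))) = 01011111010101010101111111110111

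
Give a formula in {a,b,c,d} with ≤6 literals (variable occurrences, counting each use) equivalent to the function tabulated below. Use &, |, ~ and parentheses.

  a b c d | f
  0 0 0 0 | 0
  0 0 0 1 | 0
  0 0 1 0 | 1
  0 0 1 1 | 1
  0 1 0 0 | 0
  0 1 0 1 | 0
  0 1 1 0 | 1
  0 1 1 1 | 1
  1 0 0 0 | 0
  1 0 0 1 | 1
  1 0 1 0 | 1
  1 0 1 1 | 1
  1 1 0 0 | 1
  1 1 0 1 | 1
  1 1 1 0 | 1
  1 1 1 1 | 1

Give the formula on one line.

((a & d) | ((b & a) | c))

  (a & d) = 0000000001010101
  (b & a) = 0000000000001111
  ((b & a) | c) = 0011001100111111
  ((a & d) | ((b & a) | c)) = 0011001101111111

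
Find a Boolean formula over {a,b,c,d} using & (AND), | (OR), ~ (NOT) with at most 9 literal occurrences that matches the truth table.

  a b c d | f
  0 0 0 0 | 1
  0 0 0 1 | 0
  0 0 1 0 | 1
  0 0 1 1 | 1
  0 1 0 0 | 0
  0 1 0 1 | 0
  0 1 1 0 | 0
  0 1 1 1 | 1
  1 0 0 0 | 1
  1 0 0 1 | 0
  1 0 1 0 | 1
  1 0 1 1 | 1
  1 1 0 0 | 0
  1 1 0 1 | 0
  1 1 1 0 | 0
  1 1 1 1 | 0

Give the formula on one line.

((((c & d) & ~a) | ~b) & (c | ~d))

  (c & d) = 0001000100010001
  ~a = 1111111100000000
  ((c & d) & ~a) = 0001000100000000
  ~b = 1111000011110000
  (((c & d) & ~a) | ~b) = 1111000111110000
  ~d = 1010101010101010
  (c | ~d) = 1011101110111011
  ((((c & d) & ~a) | ~b) & (c | ~d)) = 1011000110110000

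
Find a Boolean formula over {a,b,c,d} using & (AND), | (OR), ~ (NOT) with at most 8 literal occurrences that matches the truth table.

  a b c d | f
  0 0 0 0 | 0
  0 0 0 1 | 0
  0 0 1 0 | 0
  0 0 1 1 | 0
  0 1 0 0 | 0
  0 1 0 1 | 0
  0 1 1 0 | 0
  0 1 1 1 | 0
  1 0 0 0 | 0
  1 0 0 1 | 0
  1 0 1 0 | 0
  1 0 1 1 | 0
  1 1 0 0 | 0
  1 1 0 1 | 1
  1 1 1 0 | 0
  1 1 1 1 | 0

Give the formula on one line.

  (c | a) = 0011001111111111
  ~b = 1111000011110000
  ~c = 1100110011001100
  (a & ~b) = 0000000011110000
  (d | (a & ~b)) = 0101010111110101
  (~c & (d | (a & ~b))) = 0100010011000100
  (~b | (~c & (d | (a & ~b)))) = 1111010011110100
  ((c | a) & (~b | (~c & (d | (a & ~b))))) = 0011000011110100
  (((c | a) & (~b | (~c & (d | (a & ~b))))) & b) = 0000000000000100

(((c | a) & (~b | (~c & (d | (a & ~b))))) & b)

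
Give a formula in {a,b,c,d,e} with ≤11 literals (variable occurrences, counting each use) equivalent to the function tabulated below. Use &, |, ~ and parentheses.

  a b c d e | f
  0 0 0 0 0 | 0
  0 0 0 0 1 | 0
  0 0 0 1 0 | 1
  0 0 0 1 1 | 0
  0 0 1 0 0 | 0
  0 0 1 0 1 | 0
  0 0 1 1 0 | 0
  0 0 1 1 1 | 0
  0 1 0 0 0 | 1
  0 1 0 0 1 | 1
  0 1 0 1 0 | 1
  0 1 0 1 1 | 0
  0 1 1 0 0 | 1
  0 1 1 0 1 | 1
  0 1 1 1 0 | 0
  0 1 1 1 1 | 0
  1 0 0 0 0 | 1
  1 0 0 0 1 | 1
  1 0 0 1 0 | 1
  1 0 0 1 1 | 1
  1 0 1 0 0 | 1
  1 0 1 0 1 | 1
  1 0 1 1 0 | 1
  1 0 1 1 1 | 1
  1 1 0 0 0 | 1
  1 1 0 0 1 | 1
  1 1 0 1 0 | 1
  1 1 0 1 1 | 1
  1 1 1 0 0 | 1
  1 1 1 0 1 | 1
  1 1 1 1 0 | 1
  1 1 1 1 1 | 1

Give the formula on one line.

  ~d = 11001100110011001100110011001100
  (~d & b) = 00000000110011000000000011001100
  ~e = 10101010101010101010101010101010
  ~a = 11111111111111110000000000000000
  (e | ~d) = 11011101110111011101110111011101
  ~c = 11110000111100001111000011110000
  ((e | ~d) | ~c) = 11111101111111011111110111111101
  (~a & ((e | ~d) | ~c)) = 11111101111111010000000000000000
  ((~a & ((e | ~d) | ~c)) & d) = 00110001001100010000000000000000
  (~e & ((~a & ((e | ~d) | ~c)) & d)) = 00100000001000000000000000000000
  ((~d & b) | (~e & ((~a & ((e | ~d) | ~c)) & d))) = 00100000111011000000000011001100
  (a | ((~d & b) | (~e & ((~a & ((e | ~d) | ~c)) & d)))) = 00100000111011001111111111111111

(a | ((~d & b) | (~e & ((~a & ((e | ~d) | ~c)) & d))))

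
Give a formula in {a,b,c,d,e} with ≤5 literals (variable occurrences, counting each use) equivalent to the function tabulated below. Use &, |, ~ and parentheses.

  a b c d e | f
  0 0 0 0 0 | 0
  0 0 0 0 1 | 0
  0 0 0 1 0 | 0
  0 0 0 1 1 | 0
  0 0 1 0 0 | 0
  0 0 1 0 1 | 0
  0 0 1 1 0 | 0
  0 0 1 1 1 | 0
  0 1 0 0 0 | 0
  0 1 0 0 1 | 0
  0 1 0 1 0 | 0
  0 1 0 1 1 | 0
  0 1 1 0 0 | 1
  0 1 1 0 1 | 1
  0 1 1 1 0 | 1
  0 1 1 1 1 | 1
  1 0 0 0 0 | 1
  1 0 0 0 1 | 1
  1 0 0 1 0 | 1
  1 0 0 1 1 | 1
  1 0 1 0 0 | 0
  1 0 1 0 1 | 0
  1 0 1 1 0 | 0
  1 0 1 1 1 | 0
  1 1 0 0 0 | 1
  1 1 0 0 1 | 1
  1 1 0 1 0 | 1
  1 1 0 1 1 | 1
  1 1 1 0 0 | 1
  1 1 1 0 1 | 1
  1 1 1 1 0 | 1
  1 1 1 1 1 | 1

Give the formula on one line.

  (c & b) = 00000000000011110000000000001111
  ~c = 11110000111100001111000011110000
  (a & ~c) = 00000000000000001111000011110000
  ((c & b) | (a & ~c)) = 00000000000011111111000011111111

((c & b) | (a & ~c))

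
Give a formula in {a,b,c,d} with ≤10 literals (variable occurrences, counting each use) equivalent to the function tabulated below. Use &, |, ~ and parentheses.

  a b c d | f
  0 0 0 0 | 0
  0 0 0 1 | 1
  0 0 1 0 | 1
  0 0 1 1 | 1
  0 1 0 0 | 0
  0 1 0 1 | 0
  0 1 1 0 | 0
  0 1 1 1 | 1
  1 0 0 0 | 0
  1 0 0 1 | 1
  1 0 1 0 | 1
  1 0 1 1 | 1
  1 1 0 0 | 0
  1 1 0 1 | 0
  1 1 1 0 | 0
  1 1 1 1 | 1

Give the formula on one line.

(((c & (~b | d)) & ~b) | (((~a | d) & (c | ~b)) & d))

  ~b = 1111000011110000
  (~b | d) = 1111010111110101
  (c & (~b | d)) = 0011000100110001
  ((c & (~b | d)) & ~b) = 0011000000110000
  ~a = 1111111100000000
  (~a | d) = 1111111101010101
  (c | ~b) = 1111001111110011
  ((~a | d) & (c | ~b)) = 1111001101010001
  (((~a | d) & (c | ~b)) & d) = 0101000101010001
  (((c & (~b | d)) & ~b) | (((~a | d) & (c | ~b)) & d)) = 0111000101110001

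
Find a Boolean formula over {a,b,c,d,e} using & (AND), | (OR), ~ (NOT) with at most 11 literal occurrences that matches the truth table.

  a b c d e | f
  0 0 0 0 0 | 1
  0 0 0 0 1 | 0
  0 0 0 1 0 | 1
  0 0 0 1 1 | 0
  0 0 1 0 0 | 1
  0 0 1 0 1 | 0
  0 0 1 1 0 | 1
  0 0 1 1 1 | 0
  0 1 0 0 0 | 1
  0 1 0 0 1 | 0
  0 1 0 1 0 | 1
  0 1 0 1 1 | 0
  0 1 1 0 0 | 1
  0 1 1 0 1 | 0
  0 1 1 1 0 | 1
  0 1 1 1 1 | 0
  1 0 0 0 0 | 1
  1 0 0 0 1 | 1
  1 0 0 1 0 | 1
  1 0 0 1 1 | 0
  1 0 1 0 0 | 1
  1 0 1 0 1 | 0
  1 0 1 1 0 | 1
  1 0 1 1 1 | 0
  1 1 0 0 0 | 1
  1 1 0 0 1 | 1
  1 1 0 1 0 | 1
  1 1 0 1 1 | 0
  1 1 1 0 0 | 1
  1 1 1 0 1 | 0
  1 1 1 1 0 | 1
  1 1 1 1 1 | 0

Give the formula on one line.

  ~c = 11110000111100001111000011110000
  (a & ~c) = 00000000000000001111000011110000
  ~a = 11111111111111110000000000000000
  ((a & ~c) | ~a) = 11111111111111111111000011110000
  (e | ~c) = 11110101111101011111010111110101
  ((e | ~c) & a) = 00000000000000001111010111110101
  (((a & ~c) | ~a) & ((e | ~c) & a)) = 00000000000000001111000011110000
  ~d = 11001100110011001100110011001100
  ((((a & ~c) | ~a) & ((e | ~c) & a)) & ~d) = 00000000000000001100000011000000
  ~e = 10101010101010101010101010101010
  (((((a & ~c) | ~a) & ((e | ~c) & a)) & ~d) | ~e) = 10101010101010101110101011101010

(((((a & ~c) | ~a) & ((e | ~c) & a)) & ~d) | ~e)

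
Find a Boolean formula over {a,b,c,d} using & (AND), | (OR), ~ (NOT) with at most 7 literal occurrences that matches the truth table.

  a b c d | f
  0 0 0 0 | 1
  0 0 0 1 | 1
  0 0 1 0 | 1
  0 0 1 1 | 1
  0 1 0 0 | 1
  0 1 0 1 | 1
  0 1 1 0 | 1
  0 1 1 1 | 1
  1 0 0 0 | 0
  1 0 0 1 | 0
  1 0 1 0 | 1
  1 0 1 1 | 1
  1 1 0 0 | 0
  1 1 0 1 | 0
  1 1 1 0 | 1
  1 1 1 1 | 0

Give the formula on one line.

(~a | ((~a | (c & a)) & (~d | ~b)))

  ~a = 1111111100000000
  (c & a) = 0000000000110011
  (~a | (c & a)) = 1111111100110011
  ~d = 1010101010101010
  ~b = 1111000011110000
  (~d | ~b) = 1111101011111010
  ((~a | (c & a)) & (~d | ~b)) = 1111101000110010
  (~a | ((~a | (c & a)) & (~d | ~b))) = 1111111100110010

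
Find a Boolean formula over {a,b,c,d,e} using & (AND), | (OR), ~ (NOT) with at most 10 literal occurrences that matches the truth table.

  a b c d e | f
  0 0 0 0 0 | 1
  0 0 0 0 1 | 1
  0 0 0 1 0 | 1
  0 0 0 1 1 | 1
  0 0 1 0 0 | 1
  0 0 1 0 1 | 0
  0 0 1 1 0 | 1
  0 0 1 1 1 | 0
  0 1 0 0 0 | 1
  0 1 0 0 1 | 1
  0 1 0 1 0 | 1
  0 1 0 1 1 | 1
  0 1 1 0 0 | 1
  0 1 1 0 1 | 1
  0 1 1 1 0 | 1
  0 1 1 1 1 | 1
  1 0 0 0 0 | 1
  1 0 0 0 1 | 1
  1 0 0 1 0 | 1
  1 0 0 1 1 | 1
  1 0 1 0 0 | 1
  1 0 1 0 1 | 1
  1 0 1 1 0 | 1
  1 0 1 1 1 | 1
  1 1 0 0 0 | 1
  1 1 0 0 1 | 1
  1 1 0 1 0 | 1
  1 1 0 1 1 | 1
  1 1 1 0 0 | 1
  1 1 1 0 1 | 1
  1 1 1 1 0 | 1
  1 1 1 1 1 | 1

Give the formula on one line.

  ~e = 10101010101010101010101010101010
  ~c = 11110000111100001111000011110000
  (~c | a) = 11110000111100001111111111111111
  (~e | (~c | a)) = 11111010111110101111111111111111
  ~a = 11111111111111110000000000000000
  (e & ~a) = 01010101010101010000000000000000
  ((e & ~a) & c) = 00000101000001010000000000000000
  (((e & ~a) & c) | a) = 00000101000001011111111111111111
  (b & (((e & ~a) & c) | a)) = 00000000000001010000000011111111
  ((~e | (~c | a)) | (b & (((e & ~a) & c) | a))) = 11111010111111111111111111111111

((~e | (~c | a)) | (b & (((e & ~a) & c) | a)))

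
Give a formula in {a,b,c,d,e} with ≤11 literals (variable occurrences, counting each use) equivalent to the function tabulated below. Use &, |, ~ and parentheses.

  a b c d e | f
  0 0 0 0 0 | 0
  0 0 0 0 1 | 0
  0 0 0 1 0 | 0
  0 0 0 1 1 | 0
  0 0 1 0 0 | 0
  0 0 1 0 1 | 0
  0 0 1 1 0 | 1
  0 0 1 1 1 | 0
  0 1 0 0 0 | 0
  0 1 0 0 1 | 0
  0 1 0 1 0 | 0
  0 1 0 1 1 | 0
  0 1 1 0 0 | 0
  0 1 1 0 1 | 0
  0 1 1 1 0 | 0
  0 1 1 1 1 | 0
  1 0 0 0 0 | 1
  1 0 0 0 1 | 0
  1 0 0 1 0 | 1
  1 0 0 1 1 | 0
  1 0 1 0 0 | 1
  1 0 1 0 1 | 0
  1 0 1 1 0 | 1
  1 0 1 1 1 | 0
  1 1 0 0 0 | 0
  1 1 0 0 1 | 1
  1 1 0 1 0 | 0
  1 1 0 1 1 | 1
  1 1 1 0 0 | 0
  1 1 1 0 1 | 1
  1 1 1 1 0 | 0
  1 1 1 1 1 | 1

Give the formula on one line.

  (b & a) = 00000000000000000000000011111111
  ((b & a) & e) = 00000000000000000000000001010101
  (d | a) = 00110011001100111111111111111111
  ~e = 10101010101010101010101010101010
  ((d | a) & ~e) = 00100010001000101010101010101010
  ~b = 11111111000000001111111100000000
  (((d | a) & ~e) & ~b) = 00100010000000001010101000000000
  (((b & a) & e) | (((d | a) & ~e) & ~b)) = 00100010000000001010101001010101
  (c | a) = 00001111000011111111111111111111
  ((((b & a) & e) | (((d | a) & ~e) & ~b)) & (c | a)) = 00000010000000001010101001010101

((((b & a) & e) | (((d | a) & ~e) & ~b)) & (c | a))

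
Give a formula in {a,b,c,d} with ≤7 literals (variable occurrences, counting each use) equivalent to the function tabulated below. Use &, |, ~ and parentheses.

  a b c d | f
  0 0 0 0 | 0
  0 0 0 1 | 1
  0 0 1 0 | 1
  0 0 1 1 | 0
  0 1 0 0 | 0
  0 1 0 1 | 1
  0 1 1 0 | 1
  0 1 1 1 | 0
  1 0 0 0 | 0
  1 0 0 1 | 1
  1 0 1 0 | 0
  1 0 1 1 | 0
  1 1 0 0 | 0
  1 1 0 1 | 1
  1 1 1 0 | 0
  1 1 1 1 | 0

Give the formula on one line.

  ~c = 1100110011001100
  (d & ~c) = 0100010001000100
  ~d = 1010101010101010
  ~a = 1111111100000000
  (d | ~a) = 1111111101010101
  (~d & (d | ~a)) = 1010101000000000
  (c & (~d & (d | ~a))) = 0010001000000000
  ((d & ~c) | (c & (~d & (d | ~a)))) = 0110011001000100

((d & ~c) | (c & (~d & (d | ~a))))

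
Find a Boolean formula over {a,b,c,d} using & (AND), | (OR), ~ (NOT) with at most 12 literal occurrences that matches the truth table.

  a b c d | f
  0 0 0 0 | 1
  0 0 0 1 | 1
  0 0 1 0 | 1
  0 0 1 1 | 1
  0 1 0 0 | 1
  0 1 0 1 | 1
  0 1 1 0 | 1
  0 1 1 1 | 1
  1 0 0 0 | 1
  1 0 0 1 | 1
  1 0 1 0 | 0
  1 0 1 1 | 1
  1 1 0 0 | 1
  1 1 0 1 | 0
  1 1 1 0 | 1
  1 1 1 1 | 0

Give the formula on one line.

(((~d & a) & (b | ~c)) | (~a | ((d | (b & ~a)) & ~b)))

  ~d = 1010101010101010
  (~d & a) = 0000000010101010
  ~c = 1100110011001100
  (b | ~c) = 1100111111001111
  ((~d & a) & (b | ~c)) = 0000000010001010
  ~a = 1111111100000000
  (b & ~a) = 0000111100000000
  (d | (b & ~a)) = 0101111101010101
  ~b = 1111000011110000
  ((d | (b & ~a)) & ~b) = 0101000001010000
  (~a | ((d | (b & ~a)) & ~b)) = 1111111101010000
  (((~d & a) & (b | ~c)) | (~a | ((d | (b & ~a)) & ~b))) = 1111111111011010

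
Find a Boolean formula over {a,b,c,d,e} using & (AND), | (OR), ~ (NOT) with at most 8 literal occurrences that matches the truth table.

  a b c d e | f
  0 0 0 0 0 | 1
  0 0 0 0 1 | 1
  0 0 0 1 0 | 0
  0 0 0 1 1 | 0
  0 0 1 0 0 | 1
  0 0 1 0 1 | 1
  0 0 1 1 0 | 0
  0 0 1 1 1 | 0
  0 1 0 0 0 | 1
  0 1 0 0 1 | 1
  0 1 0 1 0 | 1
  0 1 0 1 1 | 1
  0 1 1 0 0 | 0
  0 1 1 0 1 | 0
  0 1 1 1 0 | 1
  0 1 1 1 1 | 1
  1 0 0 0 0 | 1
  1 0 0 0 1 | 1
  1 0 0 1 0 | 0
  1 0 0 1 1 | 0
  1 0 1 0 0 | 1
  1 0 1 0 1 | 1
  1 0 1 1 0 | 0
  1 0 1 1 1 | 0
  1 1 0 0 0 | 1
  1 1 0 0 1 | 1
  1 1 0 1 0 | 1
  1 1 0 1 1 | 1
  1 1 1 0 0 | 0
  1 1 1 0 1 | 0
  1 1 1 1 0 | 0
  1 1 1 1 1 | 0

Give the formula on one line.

  ~d = 11001100110011001100110011001100
  (b | ~d) = 11001100111111111100110011111111
  ~a = 11111111111111110000000000000000
  (~a & d) = 00110011001100110000000000000000
  ~c = 11110000111100001111000011110000
  ~b = 11111111000000001111111100000000
  (~c | ~b) = 11111111111100001111111111110000
  ((~a & d) | (~c | ~b)) = 11111111111100111111111111110000
  ((b | ~d) & ((~a & d) | (~c | ~b))) = 11001100111100111100110011110000

((b | ~d) & ((~a & d) | (~c | ~b)))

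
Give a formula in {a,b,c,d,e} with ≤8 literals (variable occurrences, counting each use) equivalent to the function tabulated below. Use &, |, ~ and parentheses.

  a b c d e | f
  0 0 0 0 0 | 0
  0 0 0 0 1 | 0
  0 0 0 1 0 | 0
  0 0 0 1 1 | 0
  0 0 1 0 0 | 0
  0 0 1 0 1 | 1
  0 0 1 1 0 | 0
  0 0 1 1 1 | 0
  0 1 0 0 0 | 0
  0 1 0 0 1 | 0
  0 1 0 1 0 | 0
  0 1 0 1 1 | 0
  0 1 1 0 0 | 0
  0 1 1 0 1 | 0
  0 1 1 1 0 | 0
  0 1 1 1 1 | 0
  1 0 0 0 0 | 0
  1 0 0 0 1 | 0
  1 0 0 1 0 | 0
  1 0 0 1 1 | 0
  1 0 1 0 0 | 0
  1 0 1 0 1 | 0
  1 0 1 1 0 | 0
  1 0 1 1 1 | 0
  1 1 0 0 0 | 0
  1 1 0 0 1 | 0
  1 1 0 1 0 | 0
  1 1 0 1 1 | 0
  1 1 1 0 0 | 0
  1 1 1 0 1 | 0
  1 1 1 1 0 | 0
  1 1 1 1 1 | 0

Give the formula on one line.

  ~d = 11001100110011001100110011001100
  (e & ~d) = 01000100010001000100010001000100
  ((e & ~d) & c) = 00000100000001000000010000000100
  (((e & ~d) & c) | b) = 00000100111111110000010011111111
  (d | c) = 00111111001111110011111100111111
  ~b = 11111111000000001111111100000000
  ~a = 11111111111111110000000000000000
  (~b & ~a) = 11111111000000000000000000000000
  ((d | c) & (~b & ~a)) = 00111111000000000000000000000000
  ((((e & ~d) & c) | b) & ((d | c) & (~b & ~a))) = 00000100000000000000000000000000

((((e & ~d) & c) | b) & ((d | c) & (~b & ~a)))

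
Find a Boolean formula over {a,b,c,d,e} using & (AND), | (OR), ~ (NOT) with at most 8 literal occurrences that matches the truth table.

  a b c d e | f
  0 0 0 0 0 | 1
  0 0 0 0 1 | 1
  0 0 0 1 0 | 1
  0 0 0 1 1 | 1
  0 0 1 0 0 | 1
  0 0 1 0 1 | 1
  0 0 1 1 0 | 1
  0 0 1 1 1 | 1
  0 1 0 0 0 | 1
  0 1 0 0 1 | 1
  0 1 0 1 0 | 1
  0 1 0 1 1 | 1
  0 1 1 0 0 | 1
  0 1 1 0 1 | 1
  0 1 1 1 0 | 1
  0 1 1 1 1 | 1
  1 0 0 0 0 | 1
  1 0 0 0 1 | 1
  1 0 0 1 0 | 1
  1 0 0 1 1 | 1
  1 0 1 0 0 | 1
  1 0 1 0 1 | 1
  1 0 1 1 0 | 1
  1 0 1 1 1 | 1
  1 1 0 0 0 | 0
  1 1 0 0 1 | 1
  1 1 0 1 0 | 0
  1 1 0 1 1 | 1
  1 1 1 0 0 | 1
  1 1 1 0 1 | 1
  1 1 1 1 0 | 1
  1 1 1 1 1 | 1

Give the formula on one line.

  ~c = 11110000111100001111000011110000
  (e & ~c) = 01010000010100000101000001010000
  ~b = 11111111000000001111111100000000
  ((e & ~c) | ~b) = 11111111010100001111111101010000
  ~a = 11111111111111110000000000000000
  (b & ~a) = 00000000111111110000000000000000
  ((b & ~a) | c) = 00001111111111110000111100001111
  (b & ((b & ~a) | c)) = 00000000111111110000000000001111
  (((e & ~c) | ~b) | (b & ((b & ~a) | c))) = 11111111111111111111111101011111

(((e & ~c) | ~b) | (b & ((b & ~a) | c)))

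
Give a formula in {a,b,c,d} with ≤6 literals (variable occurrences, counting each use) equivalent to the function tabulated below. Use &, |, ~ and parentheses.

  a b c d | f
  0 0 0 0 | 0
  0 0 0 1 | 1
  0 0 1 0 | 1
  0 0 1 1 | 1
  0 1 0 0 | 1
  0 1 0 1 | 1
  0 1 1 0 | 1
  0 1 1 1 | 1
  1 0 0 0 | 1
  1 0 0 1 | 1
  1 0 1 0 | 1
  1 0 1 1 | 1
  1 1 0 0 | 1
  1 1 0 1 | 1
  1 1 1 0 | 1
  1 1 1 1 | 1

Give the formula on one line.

  ~d = 1010101010101010
  (~d & c) = 0010001000100010
  (~d & b) = 0000101000001010
  ((~d & c) | (~d & b)) = 0010101000101010
  (((~d & c) | (~d & b)) | a) = 0010101011111111
  (d | (((~d & c) | (~d & b)) | a)) = 0111111111111111

(d | (((~d & c) | (~d & b)) | a))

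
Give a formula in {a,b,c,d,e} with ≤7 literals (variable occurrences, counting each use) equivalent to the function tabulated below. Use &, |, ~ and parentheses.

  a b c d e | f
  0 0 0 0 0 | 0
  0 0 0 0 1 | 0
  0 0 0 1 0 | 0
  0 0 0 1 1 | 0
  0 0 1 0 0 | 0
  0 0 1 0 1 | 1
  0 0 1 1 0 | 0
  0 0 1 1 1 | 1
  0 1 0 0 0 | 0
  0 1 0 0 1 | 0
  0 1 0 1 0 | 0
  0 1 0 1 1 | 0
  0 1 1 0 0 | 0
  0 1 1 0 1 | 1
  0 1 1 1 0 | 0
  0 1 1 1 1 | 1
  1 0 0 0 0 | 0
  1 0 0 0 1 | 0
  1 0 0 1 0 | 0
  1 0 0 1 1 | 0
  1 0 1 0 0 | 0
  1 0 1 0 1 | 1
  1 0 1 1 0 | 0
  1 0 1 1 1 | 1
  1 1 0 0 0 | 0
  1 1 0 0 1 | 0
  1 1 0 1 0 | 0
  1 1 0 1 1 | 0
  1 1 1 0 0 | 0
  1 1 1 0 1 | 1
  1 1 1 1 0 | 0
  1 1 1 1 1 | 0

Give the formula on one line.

  ~b = 11111111000000001111111100000000
  ~a = 11111111111111110000000000000000
  (c & b) = 00000000000011110000000000001111
  ~d = 11001100110011001100110011001100
  ((c & b) & ~d) = 00000000000011000000000000001100
  (~a | ((c & b) & ~d)) = 11111111111111110000000000001100
  (~b | (~a | ((c & b) & ~d))) = 11111111111111111111111100001100
  (c & e) = 00000101000001010000010100000101
  ((~b | (~a | ((c & b) & ~d))) & (c & e)) = 00000101000001010000010100000100

((~b | (~a | ((c & b) & ~d))) & (c & e))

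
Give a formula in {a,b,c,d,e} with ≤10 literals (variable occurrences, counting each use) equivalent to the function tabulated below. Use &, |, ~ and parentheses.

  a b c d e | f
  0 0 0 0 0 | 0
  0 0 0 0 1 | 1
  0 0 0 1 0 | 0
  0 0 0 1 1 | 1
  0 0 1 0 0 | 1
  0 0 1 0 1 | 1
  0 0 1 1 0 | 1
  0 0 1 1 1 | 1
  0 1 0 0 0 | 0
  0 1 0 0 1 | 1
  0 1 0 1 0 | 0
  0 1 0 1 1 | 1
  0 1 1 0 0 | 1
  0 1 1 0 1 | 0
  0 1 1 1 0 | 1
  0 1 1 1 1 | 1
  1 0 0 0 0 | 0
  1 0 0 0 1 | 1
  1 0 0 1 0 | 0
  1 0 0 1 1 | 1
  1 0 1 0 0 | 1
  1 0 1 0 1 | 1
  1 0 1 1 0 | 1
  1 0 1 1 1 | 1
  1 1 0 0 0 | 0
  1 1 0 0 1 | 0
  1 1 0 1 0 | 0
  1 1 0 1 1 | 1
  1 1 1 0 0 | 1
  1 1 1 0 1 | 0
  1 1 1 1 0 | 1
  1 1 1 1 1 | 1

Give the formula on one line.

  ~c = 11110000111100001111000011110000
  ~a = 11111111111111110000000000000000
  (~c & ~a) = 11110000111100000000000000000000
  ~b = 11111111000000001111111100000000
  (~b | d) = 11111111001100111111111100110011
  ((~c & ~a) | (~b | d)) = 11111111111100111111111100110011
  (((~c & ~a) | (~b | d)) & e) = 01010101010100010101010100010001
  ~e = 10101010101010101010101010101010
  (c & ~e) = 00001010000010100000101000001010
  ((((~c & ~a) | (~b | d)) & e) | (c & ~e)) = 01011111010110110101111100011011

((((~c & ~a) | (~b | d)) & e) | (c & ~e))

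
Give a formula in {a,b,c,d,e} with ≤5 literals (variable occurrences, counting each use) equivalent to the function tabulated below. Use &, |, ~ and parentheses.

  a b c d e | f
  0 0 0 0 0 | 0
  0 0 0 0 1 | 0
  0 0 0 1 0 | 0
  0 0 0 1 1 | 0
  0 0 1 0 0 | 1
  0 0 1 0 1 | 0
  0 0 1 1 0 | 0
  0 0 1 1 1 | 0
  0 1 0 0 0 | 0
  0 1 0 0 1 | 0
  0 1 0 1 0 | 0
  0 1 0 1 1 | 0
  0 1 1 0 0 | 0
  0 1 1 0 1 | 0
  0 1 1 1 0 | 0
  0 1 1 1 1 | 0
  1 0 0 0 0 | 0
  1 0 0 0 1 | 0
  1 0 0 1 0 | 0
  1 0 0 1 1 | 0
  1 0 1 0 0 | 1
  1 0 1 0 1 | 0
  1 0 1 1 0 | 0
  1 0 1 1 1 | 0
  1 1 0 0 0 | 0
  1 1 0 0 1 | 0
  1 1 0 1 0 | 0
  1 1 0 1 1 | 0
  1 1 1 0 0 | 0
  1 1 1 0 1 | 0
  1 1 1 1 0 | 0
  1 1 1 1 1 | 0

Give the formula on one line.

(~b & ((c & ~d) & ~e))

  ~b = 11111111000000001111111100000000
  ~d = 11001100110011001100110011001100
  (c & ~d) = 00001100000011000000110000001100
  ~e = 10101010101010101010101010101010
  ((c & ~d) & ~e) = 00001000000010000000100000001000
  (~b & ((c & ~d) & ~e)) = 00001000000000000000100000000000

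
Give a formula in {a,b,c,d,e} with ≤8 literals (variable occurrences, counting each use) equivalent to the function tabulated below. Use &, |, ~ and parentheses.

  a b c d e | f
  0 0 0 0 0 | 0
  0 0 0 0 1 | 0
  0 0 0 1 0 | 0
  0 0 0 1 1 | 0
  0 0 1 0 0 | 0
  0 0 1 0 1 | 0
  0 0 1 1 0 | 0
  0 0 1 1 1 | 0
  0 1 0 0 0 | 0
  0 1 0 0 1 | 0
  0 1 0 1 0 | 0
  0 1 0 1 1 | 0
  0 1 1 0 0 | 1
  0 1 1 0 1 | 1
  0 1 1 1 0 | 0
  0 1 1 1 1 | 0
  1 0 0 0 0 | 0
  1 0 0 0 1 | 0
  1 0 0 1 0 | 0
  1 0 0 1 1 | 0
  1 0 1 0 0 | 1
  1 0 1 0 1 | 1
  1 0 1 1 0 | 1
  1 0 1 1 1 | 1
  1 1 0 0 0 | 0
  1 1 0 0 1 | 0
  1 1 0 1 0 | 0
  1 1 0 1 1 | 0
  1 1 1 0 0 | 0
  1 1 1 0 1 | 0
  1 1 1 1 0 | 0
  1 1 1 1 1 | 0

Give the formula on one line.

((~d | a) & ((~a | ~b) & ((a | b) & c)))

  ~d = 11001100110011001100110011001100
  (~d | a) = 11001100110011001111111111111111
  ~a = 11111111111111110000000000000000
  ~b = 11111111000000001111111100000000
  (~a | ~b) = 11111111111111111111111100000000
  (a | b) = 00000000111111111111111111111111
  ((a | b) & c) = 00000000000011110000111100001111
  ((~a | ~b) & ((a | b) & c)) = 00000000000011110000111100000000
  ((~d | a) & ((~a | ~b) & ((a | b) & c))) = 00000000000011000000111100000000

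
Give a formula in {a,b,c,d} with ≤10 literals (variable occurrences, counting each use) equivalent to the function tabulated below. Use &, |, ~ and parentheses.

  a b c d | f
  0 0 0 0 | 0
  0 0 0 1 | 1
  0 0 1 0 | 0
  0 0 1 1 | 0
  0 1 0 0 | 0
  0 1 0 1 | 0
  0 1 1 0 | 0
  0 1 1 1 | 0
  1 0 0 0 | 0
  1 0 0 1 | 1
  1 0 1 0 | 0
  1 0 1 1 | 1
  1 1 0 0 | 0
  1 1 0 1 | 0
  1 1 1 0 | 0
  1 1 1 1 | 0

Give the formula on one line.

((d | ((c | a) & b)) & ((~c | a) & ~b))

  (c | a) = 0011001111111111
  ((c | a) & b) = 0000001100001111
  (d | ((c | a) & b)) = 0101011101011111
  ~c = 1100110011001100
  (~c | a) = 1100110011111111
  ~b = 1111000011110000
  ((~c | a) & ~b) = 1100000011110000
  ((d | ((c | a) & b)) & ((~c | a) & ~b)) = 0100000001010000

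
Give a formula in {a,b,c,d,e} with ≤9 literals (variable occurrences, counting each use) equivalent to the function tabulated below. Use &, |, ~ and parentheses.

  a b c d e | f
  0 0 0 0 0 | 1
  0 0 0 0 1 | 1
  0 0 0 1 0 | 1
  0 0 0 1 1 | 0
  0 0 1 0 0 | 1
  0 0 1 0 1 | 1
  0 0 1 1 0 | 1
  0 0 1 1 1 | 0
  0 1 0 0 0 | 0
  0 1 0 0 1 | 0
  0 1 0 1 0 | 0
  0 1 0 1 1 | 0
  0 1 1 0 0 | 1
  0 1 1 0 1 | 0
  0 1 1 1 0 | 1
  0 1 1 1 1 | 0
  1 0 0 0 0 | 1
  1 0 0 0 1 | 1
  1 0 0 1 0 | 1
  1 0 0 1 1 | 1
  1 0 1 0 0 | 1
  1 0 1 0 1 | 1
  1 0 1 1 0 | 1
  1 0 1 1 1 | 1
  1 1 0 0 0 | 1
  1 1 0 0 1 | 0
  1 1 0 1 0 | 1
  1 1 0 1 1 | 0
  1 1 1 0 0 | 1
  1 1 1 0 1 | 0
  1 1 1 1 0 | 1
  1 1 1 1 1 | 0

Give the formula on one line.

  (c | a) = 00001111000011111111111111111111
  ~e = 10101010101010101010101010101010
  ((c | a) & ~e) = 00001010000010101010101010101010
  ~b = 11111111000000001111111100000000
  ~d = 11001100110011001100110011001100
  (~d | ~e) = 11101110111011101110111011101110
  (~b & (~d | ~e)) = 11101110000000001110111000000000
  ((~b & (~d | ~e)) | a) = 11101110000000001111111111111111
  (((~b & (~d | ~e)) | a) & ~b) = 11101110000000001111111100000000
  (((c | a) & ~e) | (((~b & (~d | ~e)) | a) & ~b)) = 11101110000010101111111110101010

(((c | a) & ~e) | (((~b & (~d | ~e)) | a) & ~b))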